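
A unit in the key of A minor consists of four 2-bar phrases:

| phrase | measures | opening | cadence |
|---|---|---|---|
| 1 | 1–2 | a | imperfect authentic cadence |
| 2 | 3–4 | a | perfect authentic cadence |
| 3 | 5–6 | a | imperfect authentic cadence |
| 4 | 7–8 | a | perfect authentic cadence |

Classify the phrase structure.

The cadence pattern IAC–PAC–IAC–PAC is weak–strong twice, and phrases 3–4 restate phrases 1–2: a period heard twice, not a double period (which would end weakly at phrase 2).

repeated period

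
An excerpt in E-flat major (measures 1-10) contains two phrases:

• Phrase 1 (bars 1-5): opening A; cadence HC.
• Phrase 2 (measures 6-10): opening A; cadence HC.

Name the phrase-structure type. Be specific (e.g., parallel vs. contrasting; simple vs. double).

Both phrases have the same opening (A) and the same cadence (half cadence): the second is a restatement, not a consequent, so this is a repeated phrase rather than a period.

repeated phrase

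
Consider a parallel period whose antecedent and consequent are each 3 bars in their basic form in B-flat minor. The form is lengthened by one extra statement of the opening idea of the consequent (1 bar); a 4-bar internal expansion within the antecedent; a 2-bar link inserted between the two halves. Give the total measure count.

13 measures

Basic parallel period: 3 + 3 = 6 bars.
6 (basic form) + 1 (extra statement) + 4 (internal expansion) + 2 (link) = 13.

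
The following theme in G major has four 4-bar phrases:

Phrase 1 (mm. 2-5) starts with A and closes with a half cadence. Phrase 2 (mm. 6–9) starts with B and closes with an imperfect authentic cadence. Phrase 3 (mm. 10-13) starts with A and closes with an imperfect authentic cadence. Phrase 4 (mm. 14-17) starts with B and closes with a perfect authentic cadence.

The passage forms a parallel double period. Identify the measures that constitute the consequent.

In a double period the four phrases pair into a large antecedent (phrases 1–2, ending imperfect authentic cadence) and a large consequent (phrases 3–4, ending perfect authentic cadence). The consequent spans mm. 10–17.

measures 10–17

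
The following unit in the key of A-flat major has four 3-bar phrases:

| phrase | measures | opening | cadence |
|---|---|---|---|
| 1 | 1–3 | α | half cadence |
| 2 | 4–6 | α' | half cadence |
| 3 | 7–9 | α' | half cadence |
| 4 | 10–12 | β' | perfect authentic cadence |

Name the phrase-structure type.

Four phrases in two halves: the first half (bars 1–6) ends with a half cadence, the second (mm. 7–12) with a perfect authentic cadence — a large antecedent–consequent pair, i.e. a double period.
Phrase 3 begins with the same material as phrase 1, making it parallel.

parallel double period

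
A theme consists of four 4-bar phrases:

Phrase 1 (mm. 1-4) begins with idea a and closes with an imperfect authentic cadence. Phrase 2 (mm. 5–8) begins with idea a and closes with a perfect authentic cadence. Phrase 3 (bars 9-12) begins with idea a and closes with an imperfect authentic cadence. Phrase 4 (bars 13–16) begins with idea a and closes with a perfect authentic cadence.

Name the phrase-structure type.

The cadence pattern IAC–PAC–IAC–PAC is weak–strong twice, and phrases 3–4 restate phrases 1–2: a period heard twice, not a double period (which would end weakly at phrase 2).

repeated period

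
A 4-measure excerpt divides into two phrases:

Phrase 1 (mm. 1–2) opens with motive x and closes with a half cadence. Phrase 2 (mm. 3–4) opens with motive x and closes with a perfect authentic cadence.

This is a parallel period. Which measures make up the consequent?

measures 3–4

The phrase ending with the weaker cadence (half cadence) is the antecedent; the one ending more conclusively (perfect authentic cadence) is the consequent. The consequent is measures 3–4.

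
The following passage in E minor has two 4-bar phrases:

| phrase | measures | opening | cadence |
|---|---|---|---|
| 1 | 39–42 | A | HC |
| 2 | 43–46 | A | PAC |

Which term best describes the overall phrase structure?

Phrase 1 ends with a half cadence (weaker) and phrase 2 with a perfect authentic cadence (stronger): antecedent + consequent = a period.
The two phrases open with the same material (A / A), so the period is parallel.

parallel period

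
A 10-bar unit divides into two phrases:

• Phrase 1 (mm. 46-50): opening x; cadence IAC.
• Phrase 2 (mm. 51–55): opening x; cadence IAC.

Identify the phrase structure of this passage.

Both phrases have the same opening (x) and the same cadence (imperfect authentic cadence): the second is a restatement, not a consequent, so this is a repeated phrase rather than a period.

repeated phrase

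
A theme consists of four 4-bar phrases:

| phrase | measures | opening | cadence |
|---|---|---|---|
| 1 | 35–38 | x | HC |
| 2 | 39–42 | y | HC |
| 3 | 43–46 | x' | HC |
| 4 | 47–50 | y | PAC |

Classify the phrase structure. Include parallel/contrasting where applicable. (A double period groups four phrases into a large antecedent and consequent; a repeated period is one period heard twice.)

Four phrases in two halves: the first half (bars 35-42) ends with a half cadence, the second (mm. 43–50) with a perfect authentic cadence — a large antecedent–consequent pair, i.e. a double period.
Phrase 3 begins with the same material as phrase 1, making it parallel.

parallel double period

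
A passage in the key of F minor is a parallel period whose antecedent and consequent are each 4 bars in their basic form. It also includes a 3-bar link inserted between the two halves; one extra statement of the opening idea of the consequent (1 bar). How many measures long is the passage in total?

Basic parallel period: 4 + 4 = 8 bars.
8 (basic form) + 3 (link) + 1 (extra statement) = 12.

12 measures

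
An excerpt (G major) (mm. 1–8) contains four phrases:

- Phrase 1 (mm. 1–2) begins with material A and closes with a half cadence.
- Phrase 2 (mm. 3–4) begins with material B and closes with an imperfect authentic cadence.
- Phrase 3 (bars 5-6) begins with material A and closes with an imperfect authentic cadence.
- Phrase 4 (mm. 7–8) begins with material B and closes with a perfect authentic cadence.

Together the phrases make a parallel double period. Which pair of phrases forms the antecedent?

phrases 1 and 2

In a double period the first pair of phrases (ending imperfect authentic cadence) is the large antecedent and the second pair (ending perfect authentic cadence) is the large consequent; the antecedent is phrases 1 and 2.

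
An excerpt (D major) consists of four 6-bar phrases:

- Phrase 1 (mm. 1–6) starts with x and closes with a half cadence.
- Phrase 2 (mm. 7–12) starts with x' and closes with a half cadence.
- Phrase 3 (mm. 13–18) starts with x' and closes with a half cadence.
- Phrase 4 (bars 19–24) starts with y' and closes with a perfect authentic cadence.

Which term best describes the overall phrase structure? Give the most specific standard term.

Four phrases in two halves: the first half (mm. 1–12) ends with a half cadence, the second (bars 13–24) with a perfect authentic cadence — a large antecedent–consequent pair, i.e. a double period.
Phrase 3 begins with the same material as phrase 1, making it parallel.

parallel double period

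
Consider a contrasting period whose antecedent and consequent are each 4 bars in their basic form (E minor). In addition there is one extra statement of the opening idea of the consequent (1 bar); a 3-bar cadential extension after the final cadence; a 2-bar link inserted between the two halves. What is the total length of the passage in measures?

14 measures

Basic contrasting period: 4 + 4 = 8 bars.
8 (basic form) + 1 (extra statement) + 3 (cadential extension) + 2 (link) = 14.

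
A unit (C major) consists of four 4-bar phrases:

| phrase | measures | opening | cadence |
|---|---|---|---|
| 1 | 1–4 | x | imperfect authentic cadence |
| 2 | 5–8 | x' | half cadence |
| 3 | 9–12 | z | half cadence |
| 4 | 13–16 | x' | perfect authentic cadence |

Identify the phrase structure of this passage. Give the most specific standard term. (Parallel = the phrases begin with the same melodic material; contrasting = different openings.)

Four phrases in two halves: the first half (mm. 1–8) ends with a half cadence, the second (mm. 9-16) with a perfect authentic cadence — a large antecedent–consequent pair, i.e. a double period.
Phrase 3 begins with different material from phrase 1, making it contrasting.

contrasting double period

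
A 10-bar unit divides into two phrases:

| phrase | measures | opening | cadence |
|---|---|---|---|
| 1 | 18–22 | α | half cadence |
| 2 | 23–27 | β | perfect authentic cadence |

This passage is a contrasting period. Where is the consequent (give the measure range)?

measures 23–27

The antecedent is the phrase ending with the weaker cadence (half cadence, phrase 1) and the consequent the one ending more conclusively (perfect authentic cadence, phrase 2); the consequent is mm. 23-27.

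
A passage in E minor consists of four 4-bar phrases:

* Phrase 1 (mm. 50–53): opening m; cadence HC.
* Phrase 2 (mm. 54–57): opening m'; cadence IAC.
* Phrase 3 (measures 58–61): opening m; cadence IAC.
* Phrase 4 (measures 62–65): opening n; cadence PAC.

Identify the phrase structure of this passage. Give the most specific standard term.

parallel double period

Four phrases in two halves: the first half (bars 50-57) ends with an imperfect authentic cadence, the second (mm. 58–65) with a perfect authentic cadence — a large antecedent–consequent pair, i.e. a double period.
Phrase 3 begins with the same material as phrase 1, making it parallel.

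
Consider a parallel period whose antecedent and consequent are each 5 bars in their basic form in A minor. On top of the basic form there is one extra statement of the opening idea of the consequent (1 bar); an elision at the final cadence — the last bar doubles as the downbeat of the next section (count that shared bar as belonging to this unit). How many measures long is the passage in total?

Basic parallel period: 5 + 5 = 10 bars.
10 (basic form) + 1 (extra statement) = 11.
The elision shares a bar with the next section but does not change this unit's count.

11 measures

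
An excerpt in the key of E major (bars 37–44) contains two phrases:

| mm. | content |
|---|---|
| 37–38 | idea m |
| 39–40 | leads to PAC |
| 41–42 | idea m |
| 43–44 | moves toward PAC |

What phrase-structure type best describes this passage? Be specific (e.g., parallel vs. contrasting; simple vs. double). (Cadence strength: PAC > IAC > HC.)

repeated phrase

Both phrases have the same opening (m) and the same cadence (perfect authentic cadence): the second is a restatement, not a consequent, so this is a repeated phrase rather than a period.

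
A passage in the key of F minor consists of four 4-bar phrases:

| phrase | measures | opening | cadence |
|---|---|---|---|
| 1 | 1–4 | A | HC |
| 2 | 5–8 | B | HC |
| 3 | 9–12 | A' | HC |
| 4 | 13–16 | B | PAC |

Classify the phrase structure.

parallel double period

Four phrases in two halves: the first half (mm. 1–8) ends with a half cadence, the second (bars 9–16) with a perfect authentic cadence — a large antecedent–consequent pair, i.e. a double period.
Phrase 3 begins with the same material as phrase 1, making it parallel.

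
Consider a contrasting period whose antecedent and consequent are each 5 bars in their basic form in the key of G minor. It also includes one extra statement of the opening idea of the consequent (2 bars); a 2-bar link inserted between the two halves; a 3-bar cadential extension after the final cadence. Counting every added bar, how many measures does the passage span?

Basic contrasting period: 5 + 5 = 10 bars.
10 (basic form) + 2 (extra statement) + 2 (link) + 3 (cadential extension) = 17.

17 measures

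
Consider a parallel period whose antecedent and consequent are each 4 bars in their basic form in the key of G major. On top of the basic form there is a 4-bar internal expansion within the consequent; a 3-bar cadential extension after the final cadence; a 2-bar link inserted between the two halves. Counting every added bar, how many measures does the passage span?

Basic parallel period: 4 + 4 = 8 bars.
8 (basic form) + 4 (internal expansion) + 3 (cadential extension) + 2 (link) = 17.

17 measures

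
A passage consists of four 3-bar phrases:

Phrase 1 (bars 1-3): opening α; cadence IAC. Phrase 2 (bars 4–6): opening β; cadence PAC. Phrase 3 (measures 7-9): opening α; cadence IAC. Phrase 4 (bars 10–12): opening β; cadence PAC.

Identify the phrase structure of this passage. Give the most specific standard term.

The cadence pattern IAC–PAC–IAC–PAC is weak–strong twice, and phrases 3–4 restate phrases 1–2: a period heard twice, not a double period (which would end weakly at phrase 2).

repeated period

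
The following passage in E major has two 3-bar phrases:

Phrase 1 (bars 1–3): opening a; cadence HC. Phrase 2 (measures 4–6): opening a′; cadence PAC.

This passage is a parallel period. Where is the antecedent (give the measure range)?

The antecedent is the phrase ending with the weaker cadence (half cadence, phrase 1) and the consequent the one ending more conclusively (perfect authentic cadence, phrase 2); the antecedent is measures 1-3.

measures 1–3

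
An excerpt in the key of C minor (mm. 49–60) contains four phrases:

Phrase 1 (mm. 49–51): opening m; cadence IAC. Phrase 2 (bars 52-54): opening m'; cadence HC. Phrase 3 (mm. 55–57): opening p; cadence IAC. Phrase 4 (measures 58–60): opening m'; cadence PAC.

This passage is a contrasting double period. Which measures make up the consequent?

In a double period the four phrases pair into a large antecedent (phrases 1–2, ending half cadence) and a large consequent (phrases 3–4, ending perfect authentic cadence). The consequent spans measures 55–60.

measures 55–60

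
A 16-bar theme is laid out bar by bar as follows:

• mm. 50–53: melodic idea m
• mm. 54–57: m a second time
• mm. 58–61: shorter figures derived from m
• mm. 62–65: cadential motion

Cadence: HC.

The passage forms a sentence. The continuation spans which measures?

After the presentation (mm. 50–57), the continuation covers the fragmentation through the cadence: mm. 58–65.

measures 58–65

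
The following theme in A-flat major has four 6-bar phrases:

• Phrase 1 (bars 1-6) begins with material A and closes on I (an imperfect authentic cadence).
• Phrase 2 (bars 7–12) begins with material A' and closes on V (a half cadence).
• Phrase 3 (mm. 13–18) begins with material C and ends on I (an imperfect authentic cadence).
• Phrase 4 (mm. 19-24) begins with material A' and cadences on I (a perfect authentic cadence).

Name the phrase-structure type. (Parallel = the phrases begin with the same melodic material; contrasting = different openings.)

Four phrases in two halves: the first half (measures 1–12) ends with a half cadence, the second (mm. 13–24) with a perfect authentic cadence — a large antecedent–consequent pair, i.e. a double period.
Phrase 3 begins with different material from phrase 1, making it contrasting.

contrasting double period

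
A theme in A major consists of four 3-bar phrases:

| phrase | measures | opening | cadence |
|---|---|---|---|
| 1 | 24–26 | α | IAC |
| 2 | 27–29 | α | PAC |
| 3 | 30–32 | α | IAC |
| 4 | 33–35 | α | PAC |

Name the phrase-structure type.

repeated period

The cadence pattern IAC–PAC–IAC–PAC is weak–strong twice, and phrases 3–4 restate phrases 1–2: a period heard twice, not a double period (which would end weakly at phrase 2).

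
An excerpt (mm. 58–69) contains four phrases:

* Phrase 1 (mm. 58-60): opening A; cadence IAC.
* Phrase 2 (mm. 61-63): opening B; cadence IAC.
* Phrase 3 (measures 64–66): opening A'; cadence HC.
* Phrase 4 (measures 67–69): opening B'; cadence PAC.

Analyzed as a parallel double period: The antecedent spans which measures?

In a double period the four phrases pair into a large antecedent (phrases 1–2, ending imperfect authentic cadence) and a large consequent (phrases 3–4, ending perfect authentic cadence). The antecedent spans mm. 58–63.

measures 58–63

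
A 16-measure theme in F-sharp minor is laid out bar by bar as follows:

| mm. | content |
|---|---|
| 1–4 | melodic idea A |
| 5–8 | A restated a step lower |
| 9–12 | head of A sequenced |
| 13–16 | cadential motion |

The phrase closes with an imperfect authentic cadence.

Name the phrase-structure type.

sentence

Basic idea (bars 1–4) + its repetition (bars 5–8) form the presentation; fragmentation and cadence (mm. 9–16) form the continuation — the 16-bar whole is a sentence.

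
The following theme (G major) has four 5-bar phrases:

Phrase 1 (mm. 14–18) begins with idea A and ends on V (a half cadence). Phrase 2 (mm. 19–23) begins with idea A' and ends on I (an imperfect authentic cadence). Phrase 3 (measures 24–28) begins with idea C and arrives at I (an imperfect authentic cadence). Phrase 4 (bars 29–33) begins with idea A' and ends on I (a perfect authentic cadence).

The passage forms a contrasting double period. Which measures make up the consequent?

measures 24–33

In a double period the first pair of phrases (ending imperfect authentic cadence) is the large antecedent and the second pair (ending perfect authentic cadence) is the large consequent; the consequent is measures 24–33.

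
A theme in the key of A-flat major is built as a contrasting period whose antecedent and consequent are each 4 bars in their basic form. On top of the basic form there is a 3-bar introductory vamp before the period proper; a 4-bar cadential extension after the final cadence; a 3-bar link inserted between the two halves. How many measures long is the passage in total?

18 measures

Basic contrasting period: 4 + 4 = 8 bars.
8 (basic form) + 3 (introduction) + 4 (cadential extension) + 3 (link) = 18.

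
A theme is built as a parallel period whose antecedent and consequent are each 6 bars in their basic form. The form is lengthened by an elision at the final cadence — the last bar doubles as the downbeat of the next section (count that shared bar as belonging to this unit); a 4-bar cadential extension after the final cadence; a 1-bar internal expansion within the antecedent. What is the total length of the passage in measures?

Basic parallel period: 6 + 6 = 12 bars.
12 (basic form) + 4 (cadential extension) + 1 (internal expansion) = 17.
The elision shares a bar with the next section but does not change this unit's count.

17 measures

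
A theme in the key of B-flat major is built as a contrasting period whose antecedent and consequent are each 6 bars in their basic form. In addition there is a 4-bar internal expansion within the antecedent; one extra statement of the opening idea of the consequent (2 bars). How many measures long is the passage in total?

Basic contrasting period: 6 + 6 = 12 bars.
12 (basic form) + 4 (internal expansion) + 2 (extra statement) = 18.

18 measures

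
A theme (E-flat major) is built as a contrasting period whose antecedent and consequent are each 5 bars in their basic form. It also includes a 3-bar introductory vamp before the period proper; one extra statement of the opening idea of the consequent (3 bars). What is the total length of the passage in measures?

16 measures

Basic contrasting period: 5 + 5 = 10 bars.
10 (basic form) + 3 (introduction) + 3 (extra statement) = 16.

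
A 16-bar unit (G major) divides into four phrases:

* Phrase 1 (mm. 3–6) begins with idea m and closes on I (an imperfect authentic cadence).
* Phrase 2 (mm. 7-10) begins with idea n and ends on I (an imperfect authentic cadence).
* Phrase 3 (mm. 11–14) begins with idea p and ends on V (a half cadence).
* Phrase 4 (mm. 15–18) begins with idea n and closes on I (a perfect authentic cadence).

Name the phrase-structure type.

Four phrases in two halves: the first half (mm. 3-10) ends with an imperfect authentic cadence, the second (mm. 11–18) with a perfect authentic cadence — a large antecedent–consequent pair, i.e. a double period.
Phrase 3 begins with different material from phrase 1, making it contrasting.

contrasting double period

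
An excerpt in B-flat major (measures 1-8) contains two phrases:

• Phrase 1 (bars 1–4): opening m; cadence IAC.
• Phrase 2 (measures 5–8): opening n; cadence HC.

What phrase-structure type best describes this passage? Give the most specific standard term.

The second phrase closes with a half cadence, which is not stronger than the first phrase's imperfect authentic cadence; without a weak→strong cadential pair there is no antecedent–consequent relationship, so this is a phrase group rather than a period.

phrase group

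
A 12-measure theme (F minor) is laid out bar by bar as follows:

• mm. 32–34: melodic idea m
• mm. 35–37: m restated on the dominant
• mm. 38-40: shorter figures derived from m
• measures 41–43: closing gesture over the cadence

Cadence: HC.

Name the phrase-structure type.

Basic idea (mm. 32–34) + its repetition (measures 35–37) form the presentation; fragmentation and cadence (mm. 38–43) form the continuation — the 12-bar whole is a sentence.

sentence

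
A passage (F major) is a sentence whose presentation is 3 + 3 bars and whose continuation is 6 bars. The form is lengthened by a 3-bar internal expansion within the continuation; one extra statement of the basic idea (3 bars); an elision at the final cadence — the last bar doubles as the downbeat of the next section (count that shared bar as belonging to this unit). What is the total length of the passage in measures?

Basic sentence: 3 + 3 + 6 = 12 bars.
12 (basic form) + 3 (internal expansion) + 3 (extra statement) = 18.
The elision shares a bar with the next section but does not change this unit's count.

18 measures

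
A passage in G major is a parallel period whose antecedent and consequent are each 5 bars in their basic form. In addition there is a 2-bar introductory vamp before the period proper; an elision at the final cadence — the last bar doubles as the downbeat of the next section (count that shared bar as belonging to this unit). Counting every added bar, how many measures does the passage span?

12 measures

Basic parallel period: 5 + 5 = 10 bars.
10 (basic form) + 2 (introduction) = 12.
The elision shares a bar with the next section but does not change this unit's count.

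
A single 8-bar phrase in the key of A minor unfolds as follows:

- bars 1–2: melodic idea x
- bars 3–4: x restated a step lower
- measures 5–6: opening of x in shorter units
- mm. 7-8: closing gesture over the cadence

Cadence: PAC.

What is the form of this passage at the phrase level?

Basic idea (bars 1-2) + its repetition (mm. 3–4) form the presentation; fragmentation and cadence (mm. 5-8) form the continuation — the 8-bar whole is a sentence.

sentence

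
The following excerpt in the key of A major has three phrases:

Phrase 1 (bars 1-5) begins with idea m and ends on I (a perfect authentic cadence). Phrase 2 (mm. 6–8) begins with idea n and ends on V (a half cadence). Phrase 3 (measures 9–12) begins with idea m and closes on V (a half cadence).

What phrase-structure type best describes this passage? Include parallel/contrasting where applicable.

phrase group

The final phrase closes with a half cadence, which is not stronger than the preceding half cadence; the 3 phrases lack an overall antecedent–consequent design and so form a phrase group.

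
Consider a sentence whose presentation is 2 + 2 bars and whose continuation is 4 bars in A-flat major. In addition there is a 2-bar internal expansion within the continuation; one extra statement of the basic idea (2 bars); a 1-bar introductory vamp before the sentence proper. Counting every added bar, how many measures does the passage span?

Basic sentence: 2 + 2 + 4 = 8 bars.
8 (basic form) + 2 (internal expansion) + 2 (extra statement) + 1 (introduction) = 13.

13 measures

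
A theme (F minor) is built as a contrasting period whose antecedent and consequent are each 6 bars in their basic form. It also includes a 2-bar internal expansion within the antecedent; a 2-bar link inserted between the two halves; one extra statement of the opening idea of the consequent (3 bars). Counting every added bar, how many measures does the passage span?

Basic contrasting period: 6 + 6 = 12 bars.
12 (basic form) + 2 (internal expansion) + 2 (link) + 3 (extra statement) = 19.

19 measures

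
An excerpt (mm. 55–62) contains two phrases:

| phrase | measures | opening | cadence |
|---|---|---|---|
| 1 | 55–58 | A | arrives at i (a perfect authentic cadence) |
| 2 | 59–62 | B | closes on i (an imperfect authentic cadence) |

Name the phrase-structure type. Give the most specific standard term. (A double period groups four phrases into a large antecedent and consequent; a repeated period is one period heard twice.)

The second phrase closes with an imperfect authentic cadence, which is not stronger than the first phrase's perfect authentic cadence; without a weak→strong cadential pair there is no antecedent–consequent relationship, so this is a phrase group rather than a period.

phrase group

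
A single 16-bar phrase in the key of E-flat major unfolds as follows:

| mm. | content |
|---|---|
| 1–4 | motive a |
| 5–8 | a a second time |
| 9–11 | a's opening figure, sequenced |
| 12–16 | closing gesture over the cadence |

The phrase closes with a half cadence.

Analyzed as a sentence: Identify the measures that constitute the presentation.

measures 1–8

The presentation of a sentence is the basic idea (mm. 1-4) plus its repetition (mm. 5-8); the presentation is therefore mm. 1-8.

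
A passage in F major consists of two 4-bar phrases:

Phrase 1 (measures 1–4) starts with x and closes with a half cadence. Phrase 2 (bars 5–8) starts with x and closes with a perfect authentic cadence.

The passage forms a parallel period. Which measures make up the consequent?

measures 5–8

The phrase ending with the weaker cadence (half cadence) is the antecedent; the one ending more conclusively (perfect authentic cadence) is the consequent. The consequent is measures 5–8.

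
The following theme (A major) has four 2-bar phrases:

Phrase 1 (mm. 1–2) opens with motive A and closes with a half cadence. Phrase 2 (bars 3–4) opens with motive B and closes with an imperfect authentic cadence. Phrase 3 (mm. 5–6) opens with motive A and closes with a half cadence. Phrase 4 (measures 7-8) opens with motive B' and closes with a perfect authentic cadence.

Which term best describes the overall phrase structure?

Four phrases in two halves: the first half (bars 1–4) ends with an imperfect authentic cadence, the second (mm. 5–8) with a perfect authentic cadence — a large antecedent–consequent pair, i.e. a double period.
Phrase 3 begins with the same material as phrase 1, making it parallel.

parallel double period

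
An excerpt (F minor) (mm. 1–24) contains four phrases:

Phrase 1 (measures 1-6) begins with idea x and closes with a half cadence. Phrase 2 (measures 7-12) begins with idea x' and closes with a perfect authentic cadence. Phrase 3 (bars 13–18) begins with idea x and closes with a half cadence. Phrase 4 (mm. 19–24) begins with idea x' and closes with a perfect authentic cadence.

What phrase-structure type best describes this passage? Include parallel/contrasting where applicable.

repeated period

The cadence pattern HC–PAC–HC–PAC is weak–strong twice, and phrases 3–4 restate phrases 1–2: a period heard twice, not a double period (which would end weakly at phrase 2).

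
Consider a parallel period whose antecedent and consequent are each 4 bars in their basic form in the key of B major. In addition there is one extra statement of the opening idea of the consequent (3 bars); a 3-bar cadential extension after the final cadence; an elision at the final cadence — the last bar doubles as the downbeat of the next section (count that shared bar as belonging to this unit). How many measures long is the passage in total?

Basic parallel period: 4 + 4 = 8 bars.
8 (basic form) + 3 (extra statement) + 3 (cadential extension) = 14.
The elision shares a bar with the next section but does not change this unit's count.

14 measures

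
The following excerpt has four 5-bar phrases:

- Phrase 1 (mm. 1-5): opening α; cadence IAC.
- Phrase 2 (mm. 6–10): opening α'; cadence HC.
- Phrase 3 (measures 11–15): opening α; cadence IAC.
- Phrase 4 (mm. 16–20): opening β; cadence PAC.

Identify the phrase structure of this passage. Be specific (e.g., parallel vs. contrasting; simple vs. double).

Four phrases in two halves: the first half (mm. 1-10) ends with a half cadence, the second (mm. 11–20) with a perfect authentic cadence — a large antecedent–consequent pair, i.e. a double period.
Phrase 3 begins with the same material as phrase 1, making it parallel.

parallel double period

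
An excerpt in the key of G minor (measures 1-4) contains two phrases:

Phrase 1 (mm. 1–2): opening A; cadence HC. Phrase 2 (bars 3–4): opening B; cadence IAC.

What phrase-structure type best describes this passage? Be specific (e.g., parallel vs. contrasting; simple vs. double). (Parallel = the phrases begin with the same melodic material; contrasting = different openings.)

contrasting period

Phrase 1 ends with a half cadence (weaker) and phrase 2 with an imperfect authentic cadence (stronger): antecedent + consequent = a period.
The two phrases open with different material (A / B), so the period is contrasting.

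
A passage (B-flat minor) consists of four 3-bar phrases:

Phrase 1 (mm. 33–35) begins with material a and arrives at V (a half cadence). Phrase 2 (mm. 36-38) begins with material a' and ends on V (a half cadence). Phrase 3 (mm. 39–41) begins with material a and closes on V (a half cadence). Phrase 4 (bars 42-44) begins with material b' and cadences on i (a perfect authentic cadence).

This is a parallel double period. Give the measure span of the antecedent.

measures 33–38

In a double period the first pair of phrases (ending half cadence) is the large antecedent and the second pair (ending perfect authentic cadence) is the large consequent; the antecedent is measures 33–38.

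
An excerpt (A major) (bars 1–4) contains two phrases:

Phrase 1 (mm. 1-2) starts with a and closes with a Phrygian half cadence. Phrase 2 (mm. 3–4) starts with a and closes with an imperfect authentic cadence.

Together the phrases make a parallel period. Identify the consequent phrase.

phrase 2

The phrase ending with the weaker cadence (Phrygian half cadence) is the antecedent; the one ending more conclusively (imperfect authentic cadence) is the consequent. The consequent is phrase 2.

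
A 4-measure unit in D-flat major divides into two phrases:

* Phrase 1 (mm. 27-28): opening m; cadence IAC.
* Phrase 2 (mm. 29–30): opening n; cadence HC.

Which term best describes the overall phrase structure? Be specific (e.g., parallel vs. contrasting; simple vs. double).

phrase group

The second phrase closes with a half cadence, which is not stronger than the first phrase's imperfect authentic cadence; without a weak→strong cadential pair there is no antecedent–consequent relationship, so this is a phrase group rather than a period.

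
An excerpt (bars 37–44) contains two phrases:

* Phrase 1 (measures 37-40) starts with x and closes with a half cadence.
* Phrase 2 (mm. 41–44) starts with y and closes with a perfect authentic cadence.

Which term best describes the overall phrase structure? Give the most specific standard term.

contrasting period

Phrase 1 ends with a half cadence (weaker) and phrase 2 with a perfect authentic cadence (stronger): antecedent + consequent = a period.
The two phrases open with different material (x / y), so the period is contrasting.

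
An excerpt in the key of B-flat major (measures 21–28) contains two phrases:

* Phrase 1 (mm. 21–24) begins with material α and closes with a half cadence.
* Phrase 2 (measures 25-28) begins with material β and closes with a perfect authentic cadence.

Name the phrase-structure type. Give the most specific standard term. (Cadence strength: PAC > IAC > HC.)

contrasting period

Phrase 1 ends with a half cadence (weaker) and phrase 2 with a perfect authentic cadence (stronger): antecedent + consequent = a period.
The two phrases open with different material (α / β), so the period is contrasting.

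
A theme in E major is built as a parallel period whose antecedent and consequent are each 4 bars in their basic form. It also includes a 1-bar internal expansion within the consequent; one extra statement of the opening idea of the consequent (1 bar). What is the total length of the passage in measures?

Basic parallel period: 4 + 4 = 8 bars.
8 (basic form) + 1 (internal expansion) + 1 (extra statement) = 10.

10 measures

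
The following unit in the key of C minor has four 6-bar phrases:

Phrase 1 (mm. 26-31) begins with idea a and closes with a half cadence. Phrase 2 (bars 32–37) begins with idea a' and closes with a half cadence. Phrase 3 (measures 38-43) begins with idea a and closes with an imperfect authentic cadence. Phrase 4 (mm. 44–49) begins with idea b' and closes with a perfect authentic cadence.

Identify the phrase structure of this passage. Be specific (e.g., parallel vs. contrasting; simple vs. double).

Four phrases in two halves: the first half (bars 26-37) ends with a half cadence, the second (bars 38–49) with a perfect authentic cadence — a large antecedent–consequent pair, i.e. a double period.
Phrase 3 begins with the same material as phrase 1, making it parallel.

parallel double period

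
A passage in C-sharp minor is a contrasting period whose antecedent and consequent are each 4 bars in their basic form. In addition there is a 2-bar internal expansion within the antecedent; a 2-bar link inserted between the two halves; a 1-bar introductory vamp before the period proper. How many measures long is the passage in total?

Basic contrasting period: 4 + 4 = 8 bars.
8 (basic form) + 2 (internal expansion) + 2 (link) + 1 (introduction) = 13.

13 measures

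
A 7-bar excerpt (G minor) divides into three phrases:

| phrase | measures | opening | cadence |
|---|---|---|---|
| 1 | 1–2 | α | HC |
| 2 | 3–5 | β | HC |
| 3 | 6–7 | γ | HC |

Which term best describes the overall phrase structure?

The final phrase closes with a half cadence, which is not stronger than the preceding half cadence; the 3 phrases lack an overall antecedent–consequent design and so form a phrase group.

phrase group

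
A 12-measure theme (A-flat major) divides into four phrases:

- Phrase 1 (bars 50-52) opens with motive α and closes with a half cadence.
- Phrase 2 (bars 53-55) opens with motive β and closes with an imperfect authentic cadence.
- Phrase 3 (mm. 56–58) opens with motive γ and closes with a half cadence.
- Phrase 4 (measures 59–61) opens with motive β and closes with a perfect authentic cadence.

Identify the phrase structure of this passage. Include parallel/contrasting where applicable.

Four phrases in two halves: the first half (bars 50–55) ends with an imperfect authentic cadence, the second (mm. 56–61) with a perfect authentic cadence — a large antecedent–consequent pair, i.e. a double period.
Phrase 3 begins with different material from phrase 1, making it contrasting.

contrasting double period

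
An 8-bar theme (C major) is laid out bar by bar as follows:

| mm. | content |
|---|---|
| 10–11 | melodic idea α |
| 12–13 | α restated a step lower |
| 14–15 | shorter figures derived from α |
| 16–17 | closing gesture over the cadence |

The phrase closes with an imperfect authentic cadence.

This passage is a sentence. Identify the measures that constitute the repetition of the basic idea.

The presentation of a sentence is the basic idea (mm. 10–11) plus its repetition (bars 12–13); the repetition of the basic idea is therefore mm. 12–13.

measures 12–13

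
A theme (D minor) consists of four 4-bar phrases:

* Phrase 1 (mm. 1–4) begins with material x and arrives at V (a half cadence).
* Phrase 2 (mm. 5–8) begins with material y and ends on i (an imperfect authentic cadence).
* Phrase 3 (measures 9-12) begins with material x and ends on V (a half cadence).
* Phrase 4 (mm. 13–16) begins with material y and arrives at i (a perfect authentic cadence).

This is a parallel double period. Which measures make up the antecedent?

In a double period the first pair of phrases (ending imperfect authentic cadence) is the large antecedent and the second pair (ending perfect authentic cadence) is the large consequent; the antecedent is measures 1–8.

measures 1–8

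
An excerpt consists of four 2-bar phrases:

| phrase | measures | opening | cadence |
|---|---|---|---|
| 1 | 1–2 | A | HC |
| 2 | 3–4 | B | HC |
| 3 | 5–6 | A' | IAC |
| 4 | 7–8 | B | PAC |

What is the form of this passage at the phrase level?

Four phrases in two halves: the first half (mm. 1-4) ends with a half cadence, the second (measures 5–8) with a perfect authentic cadence — a large antecedent–consequent pair, i.e. a double period.
Phrase 3 begins with the same material as phrase 1, making it parallel.

parallel double period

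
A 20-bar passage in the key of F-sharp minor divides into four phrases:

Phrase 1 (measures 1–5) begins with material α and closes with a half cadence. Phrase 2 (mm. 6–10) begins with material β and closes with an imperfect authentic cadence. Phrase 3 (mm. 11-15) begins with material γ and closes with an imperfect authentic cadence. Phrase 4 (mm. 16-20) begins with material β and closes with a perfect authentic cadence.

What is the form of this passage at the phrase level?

contrasting double period

Four phrases in two halves: the first half (mm. 1–10) ends with an imperfect authentic cadence, the second (mm. 11–20) with a perfect authentic cadence — a large antecedent–consequent pair, i.e. a double period.
Phrase 3 begins with different material from phrase 1, making it contrasting.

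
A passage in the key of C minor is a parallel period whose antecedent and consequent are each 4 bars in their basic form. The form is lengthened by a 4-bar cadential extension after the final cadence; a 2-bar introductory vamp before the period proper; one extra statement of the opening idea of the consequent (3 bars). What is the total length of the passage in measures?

17 measures

Basic parallel period: 4 + 4 = 8 bars.
8 (basic form) + 4 (cadential extension) + 2 (introduction) + 3 (extra statement) = 17.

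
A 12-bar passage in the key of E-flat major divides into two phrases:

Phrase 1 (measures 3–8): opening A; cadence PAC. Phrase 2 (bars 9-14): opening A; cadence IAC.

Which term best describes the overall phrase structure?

The second phrase closes with an imperfect authentic cadence, which is not stronger than the first phrase's perfect authentic cadence; without a weak→strong cadential pair there is no antecedent–consequent relationship, so this is a phrase group rather than a period.

phrase group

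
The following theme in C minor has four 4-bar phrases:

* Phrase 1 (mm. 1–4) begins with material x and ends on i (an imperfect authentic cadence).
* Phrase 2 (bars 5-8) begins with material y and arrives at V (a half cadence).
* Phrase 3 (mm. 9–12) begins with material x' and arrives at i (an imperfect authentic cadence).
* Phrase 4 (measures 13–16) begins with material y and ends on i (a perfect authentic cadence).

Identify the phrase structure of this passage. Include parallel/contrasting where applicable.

parallel double period

Four phrases in two halves: the first half (mm. 1-8) ends with a half cadence, the second (mm. 9-16) with a perfect authentic cadence — a large antecedent–consequent pair, i.e. a double period.
Phrase 3 begins with the same material as phrase 1, making it parallel.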